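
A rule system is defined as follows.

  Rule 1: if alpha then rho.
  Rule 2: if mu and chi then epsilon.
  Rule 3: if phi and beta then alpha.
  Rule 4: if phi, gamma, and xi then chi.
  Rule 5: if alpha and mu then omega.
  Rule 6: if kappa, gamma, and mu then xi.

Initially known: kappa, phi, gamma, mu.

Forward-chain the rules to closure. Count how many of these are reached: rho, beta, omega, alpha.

rho would need alpha (Rule 1), but alpha is never established.
No rule produces beta, and it is not given.
omega would need alpha and mu (Rule 5), but alpha is never established.
alpha would need phi and beta (Rule 3), but beta is never established.
None of the 4 are reached.

0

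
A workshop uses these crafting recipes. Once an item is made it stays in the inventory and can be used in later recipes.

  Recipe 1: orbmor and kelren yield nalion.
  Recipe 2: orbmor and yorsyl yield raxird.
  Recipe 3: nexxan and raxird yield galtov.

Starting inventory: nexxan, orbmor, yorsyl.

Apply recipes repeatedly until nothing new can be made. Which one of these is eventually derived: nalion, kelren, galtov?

galtov

orbmor and yorsyl → raxird (Recipe 2).
Using Recipe 3, nexxan and raxird make galtov.
nalion would need orbmor and kelren (Recipe 1), but kelren is never obtained. No rule produces kelren, and it is not given.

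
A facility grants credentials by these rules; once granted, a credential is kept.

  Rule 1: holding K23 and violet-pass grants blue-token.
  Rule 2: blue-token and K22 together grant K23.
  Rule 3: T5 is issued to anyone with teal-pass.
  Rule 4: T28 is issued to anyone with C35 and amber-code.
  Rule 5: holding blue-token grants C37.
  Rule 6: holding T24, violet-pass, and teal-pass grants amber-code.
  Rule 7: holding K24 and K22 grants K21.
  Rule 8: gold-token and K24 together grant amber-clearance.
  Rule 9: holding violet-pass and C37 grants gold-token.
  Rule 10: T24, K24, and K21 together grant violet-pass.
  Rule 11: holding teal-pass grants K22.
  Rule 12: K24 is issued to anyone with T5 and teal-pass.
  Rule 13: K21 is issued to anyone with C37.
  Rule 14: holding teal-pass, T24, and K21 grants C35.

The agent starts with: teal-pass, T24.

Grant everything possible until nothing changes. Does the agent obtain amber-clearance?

amber-clearance would need gold-token and K24 (Rule 8), but gold-token is never granted.

No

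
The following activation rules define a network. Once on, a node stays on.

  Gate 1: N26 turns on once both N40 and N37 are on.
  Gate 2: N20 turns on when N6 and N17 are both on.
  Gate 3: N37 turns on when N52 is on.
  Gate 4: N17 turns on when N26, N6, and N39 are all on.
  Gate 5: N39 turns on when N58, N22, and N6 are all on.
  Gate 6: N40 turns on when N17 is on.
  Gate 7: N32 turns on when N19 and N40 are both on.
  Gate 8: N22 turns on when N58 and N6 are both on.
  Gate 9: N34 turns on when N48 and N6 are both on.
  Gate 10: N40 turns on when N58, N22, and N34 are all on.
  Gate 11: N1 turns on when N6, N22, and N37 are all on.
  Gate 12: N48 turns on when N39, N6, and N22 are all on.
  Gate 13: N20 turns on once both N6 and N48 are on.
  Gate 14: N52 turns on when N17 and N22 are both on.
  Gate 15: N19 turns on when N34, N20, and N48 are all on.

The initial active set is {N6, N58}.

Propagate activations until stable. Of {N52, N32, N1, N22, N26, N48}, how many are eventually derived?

3

N58 and N6 are on, so N22 turns on (Gate 8).
N58, N22, and N6 are on, so N39 turns on (Gate 5).
Gate 12: N39, N6, and N22 on → N48 on.
N6 and N48 are on, so N20 turns on (Gate 13).
N48 and N6 are on, so N34 turns on (Gate 9).
Gate 15: N34, N20, and N48 on → N19 on.
N58, N22, and N34 are on, so N40 turns on (Gate 10).
N19 and N40 are on, so N32 turns on (Gate 7).
N52 would need N17 and N22 (Gate 14), but N17 never turns on.
N32: reached.
N1 would need N6, N22, and N37 (Gate 11), but N37 never turns on.
N22: reached.
N26 would need N40 and N37 (Gate 1), but N37 never turns on.
N48: reached.
Reached: N32, N22, and N48 — 3 of the 6.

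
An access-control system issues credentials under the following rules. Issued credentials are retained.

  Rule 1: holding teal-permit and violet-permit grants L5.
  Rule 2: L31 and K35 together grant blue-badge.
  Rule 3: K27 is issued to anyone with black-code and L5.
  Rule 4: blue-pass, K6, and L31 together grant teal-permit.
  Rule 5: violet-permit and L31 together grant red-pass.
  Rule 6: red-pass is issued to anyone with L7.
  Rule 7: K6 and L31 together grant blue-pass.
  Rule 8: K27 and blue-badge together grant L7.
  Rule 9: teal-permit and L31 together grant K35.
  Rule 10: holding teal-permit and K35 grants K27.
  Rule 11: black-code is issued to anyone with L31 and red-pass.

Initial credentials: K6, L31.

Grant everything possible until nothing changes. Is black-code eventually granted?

Holding K6 and L31 grants blue-pass (Rule 7).
Holding blue-pass, K6, and L31 grants teal-permit (Rule 4).
Holding teal-permit and L31 grants K35 (Rule 9).
Holding teal-permit and K35 grants K27 (Rule 10).
Holding L31 and K35 grants blue-badge (Rule 2).
Holding K27 and blue-badge grants L7 (Rule 8).
Holding L7 grants red-pass (Rule 6).
Holding L31 and red-pass grants black-code (Rule 11).

Yes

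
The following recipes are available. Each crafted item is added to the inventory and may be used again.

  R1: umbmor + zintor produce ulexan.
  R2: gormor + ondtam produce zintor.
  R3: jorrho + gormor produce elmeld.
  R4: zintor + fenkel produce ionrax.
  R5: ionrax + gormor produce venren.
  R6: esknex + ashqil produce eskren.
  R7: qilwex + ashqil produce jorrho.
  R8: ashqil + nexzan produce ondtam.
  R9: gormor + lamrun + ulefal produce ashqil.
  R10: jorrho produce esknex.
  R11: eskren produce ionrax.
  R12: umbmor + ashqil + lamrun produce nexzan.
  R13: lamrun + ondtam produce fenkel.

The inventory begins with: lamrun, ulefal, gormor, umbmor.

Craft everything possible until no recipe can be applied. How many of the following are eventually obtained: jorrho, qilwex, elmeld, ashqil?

Using R9, gormor, lamrun, and ulefal make ashqil.
jorrho would need qilwex and ashqil (R7), but qilwex is never obtained.
No rule produces qilwex, and it is not given.
elmeld would need jorrho and gormor (R3), but jorrho is never obtained.
ashqil: reached.
Reached: ashqil — 1 of the 4.

1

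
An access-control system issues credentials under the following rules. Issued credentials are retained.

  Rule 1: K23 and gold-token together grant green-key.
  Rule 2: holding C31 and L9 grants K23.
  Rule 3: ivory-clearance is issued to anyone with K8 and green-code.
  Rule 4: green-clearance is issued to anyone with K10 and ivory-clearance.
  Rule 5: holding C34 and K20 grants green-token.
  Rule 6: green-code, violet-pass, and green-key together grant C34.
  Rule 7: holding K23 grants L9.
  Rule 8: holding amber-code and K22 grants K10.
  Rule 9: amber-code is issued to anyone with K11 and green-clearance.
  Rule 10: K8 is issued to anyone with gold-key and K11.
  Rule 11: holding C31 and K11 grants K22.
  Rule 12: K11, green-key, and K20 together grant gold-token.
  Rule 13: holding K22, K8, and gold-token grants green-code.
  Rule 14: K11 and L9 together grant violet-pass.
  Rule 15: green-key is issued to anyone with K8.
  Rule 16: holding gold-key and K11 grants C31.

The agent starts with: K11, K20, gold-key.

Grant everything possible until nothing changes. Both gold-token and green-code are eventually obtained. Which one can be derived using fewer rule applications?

gold-token: Holding gold-key and K11 grants K8 (Rule 10). Holding K8 grants green-key (Rule 15). Holding K11, green-key, and K20 grants gold-token (Rule 12). [3 rule applications]
green-code: Holding gold-key and K11 grants C31 (Rule 16). Holding gold-key and K11 grants K8 (Rule 10). Holding K8 grants green-key (Rule 15). Holding C31 and K11 grants K22 (Rule 11). Holding K11, green-key, and K20 grants gold-token (Rule 12). Holding K22, K8, and gold-token grants green-code (Rule 13). [6 rule applications]
gold-token needs fewer.

gold-token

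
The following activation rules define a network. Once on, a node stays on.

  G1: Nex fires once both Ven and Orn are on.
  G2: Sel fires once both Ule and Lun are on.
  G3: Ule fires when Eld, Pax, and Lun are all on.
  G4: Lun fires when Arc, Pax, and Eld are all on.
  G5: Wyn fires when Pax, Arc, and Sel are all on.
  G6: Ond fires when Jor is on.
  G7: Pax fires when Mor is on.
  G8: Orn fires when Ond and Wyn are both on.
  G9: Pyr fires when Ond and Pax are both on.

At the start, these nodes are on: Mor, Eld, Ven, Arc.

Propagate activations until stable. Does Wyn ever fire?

Yes

G7: Mor on → Pax on.
G4: Arc, Pax, and Eld on → Lun on.
G3: Eld, Pax, and Lun on → Ule on.
G2: Ule and Lun on → Sel on.
Pax, Arc, and Sel are on, so Wyn fires (G5).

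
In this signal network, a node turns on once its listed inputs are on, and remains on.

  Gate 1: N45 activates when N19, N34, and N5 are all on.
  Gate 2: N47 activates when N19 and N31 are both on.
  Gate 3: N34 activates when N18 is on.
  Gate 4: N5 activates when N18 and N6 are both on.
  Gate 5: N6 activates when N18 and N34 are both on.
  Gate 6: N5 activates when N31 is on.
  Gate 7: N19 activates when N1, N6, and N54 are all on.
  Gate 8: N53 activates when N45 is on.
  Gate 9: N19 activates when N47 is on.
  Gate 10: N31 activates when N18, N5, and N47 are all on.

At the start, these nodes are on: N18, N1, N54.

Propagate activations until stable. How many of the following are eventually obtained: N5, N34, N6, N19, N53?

5

N18 is on, so N34 activates (Gate 3).
Gate 5: N18 and N34 on → N6 on.
N18 and N6 are on, so N5 activates (Gate 4).
N1, N6, and N54 are on, so N19 activates (Gate 7).
N19, N34, and N5 are on, so N45 activates (Gate 1).
Gate 8: N45 on → N53 on.
N5: reached.
N34: reached.
N6: reached.
N19: reached.
N53: reached.
All 5 are reached.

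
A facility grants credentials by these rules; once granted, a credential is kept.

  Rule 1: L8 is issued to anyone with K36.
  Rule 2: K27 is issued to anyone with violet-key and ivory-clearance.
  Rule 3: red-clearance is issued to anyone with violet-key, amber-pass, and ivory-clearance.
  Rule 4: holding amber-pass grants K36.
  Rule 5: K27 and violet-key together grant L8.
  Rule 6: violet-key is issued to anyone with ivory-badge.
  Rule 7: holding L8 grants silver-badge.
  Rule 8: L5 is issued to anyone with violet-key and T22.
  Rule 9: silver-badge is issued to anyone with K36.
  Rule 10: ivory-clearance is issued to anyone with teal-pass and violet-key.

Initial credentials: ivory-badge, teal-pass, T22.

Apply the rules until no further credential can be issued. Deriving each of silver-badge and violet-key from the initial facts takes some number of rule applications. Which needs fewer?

violet-key

violet-key: Holding ivory-badge grants violet-key (Rule 6). [1 rule application]
silver-badge: Holding ivory-badge grants violet-key (Rule 6). Holding teal-pass and violet-key grants ivory-clearance (Rule 10). Holding violet-key and ivory-clearance grants K27 (Rule 2). Holding K27 and violet-key grants L8 (Rule 5). Holding L8 grants silver-badge (Rule 7). [5 rule applications]
violet-key needs fewer.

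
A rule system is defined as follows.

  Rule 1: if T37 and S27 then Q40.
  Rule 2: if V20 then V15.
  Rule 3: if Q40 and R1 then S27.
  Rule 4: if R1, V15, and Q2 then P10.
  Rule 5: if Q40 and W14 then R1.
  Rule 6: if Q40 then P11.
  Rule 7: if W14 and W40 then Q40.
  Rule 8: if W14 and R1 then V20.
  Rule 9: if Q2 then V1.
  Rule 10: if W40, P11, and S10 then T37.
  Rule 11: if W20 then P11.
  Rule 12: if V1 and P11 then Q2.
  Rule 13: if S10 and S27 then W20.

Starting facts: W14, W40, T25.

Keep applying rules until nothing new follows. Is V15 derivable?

W14 and W40 hold, so Q40 follows (Rule 7).
From Q40 and W14, Rule 5 gives R1.
From W14 and R1, Rule 8 gives V20.
From V20, Rule 2 gives V15.

Yes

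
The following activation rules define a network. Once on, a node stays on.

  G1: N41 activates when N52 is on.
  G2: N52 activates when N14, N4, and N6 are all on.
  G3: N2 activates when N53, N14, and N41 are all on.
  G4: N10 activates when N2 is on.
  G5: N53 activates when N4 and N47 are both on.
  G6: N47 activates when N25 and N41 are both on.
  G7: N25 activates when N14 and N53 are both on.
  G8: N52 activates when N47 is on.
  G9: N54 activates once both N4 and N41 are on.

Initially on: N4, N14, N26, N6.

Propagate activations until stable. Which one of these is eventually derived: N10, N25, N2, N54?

G2: N14, N4, and N6 on → N52 on.
G1: N52 on → N41 on.
G9: N4 and N41 on → N54 on.
N2 would need N53, N14, and N41 (G3), but N53 never turns on. N25 would need N14 and N53 (G7), but N53 never turns on. N10 would need N2 (G4), but N2 never turns on.

N54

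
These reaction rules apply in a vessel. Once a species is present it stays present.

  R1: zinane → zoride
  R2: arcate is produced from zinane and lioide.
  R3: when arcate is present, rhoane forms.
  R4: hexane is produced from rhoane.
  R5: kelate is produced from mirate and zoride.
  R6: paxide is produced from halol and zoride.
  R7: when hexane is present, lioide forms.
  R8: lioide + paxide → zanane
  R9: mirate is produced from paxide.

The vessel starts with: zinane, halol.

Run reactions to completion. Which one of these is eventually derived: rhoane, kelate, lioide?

zinane present → zoride forms (R1).
halol and zoride present → paxide forms (R6).
paxide present → mirate forms (R9).
mirate and zoride present → kelate forms (R5).
lioide would need hexane (R7), but hexane never forms. rhoane would need arcate (R3), but arcate never forms.

kelate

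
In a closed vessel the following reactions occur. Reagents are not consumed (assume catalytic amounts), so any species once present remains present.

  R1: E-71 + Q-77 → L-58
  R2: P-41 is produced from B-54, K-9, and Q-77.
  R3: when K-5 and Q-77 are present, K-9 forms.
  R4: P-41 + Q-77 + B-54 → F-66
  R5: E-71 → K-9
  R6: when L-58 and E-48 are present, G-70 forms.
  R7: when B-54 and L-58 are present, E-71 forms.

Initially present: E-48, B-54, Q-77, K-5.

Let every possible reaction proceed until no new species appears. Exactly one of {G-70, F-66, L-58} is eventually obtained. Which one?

K-5 and Q-77 present → K-9 forms (R3).
B-54, K-9, and Q-77 present → P-41 forms (R2).
P-41, Q-77, and B-54 present → F-66 forms (R4).
G-70 would need L-58 and E-48 (R6), but L-58 never forms. L-58 would need E-71 and Q-77 (R1), but E-71 never forms.

F-66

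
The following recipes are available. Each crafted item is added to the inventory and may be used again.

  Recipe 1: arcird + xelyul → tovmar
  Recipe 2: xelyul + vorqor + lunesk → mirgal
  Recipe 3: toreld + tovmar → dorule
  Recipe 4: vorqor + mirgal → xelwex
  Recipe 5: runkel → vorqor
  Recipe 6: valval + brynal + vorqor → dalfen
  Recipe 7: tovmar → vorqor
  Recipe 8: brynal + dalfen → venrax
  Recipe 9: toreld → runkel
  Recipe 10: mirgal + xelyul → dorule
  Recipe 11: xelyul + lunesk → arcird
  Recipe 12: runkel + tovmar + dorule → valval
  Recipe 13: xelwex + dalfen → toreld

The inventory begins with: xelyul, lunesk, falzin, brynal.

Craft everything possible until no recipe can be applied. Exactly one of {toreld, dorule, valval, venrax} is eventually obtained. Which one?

dorule

xelyul + lunesk → arcird (Recipe 11).
arcird + xelyul → tovmar (Recipe 1).
tovmar → vorqor (Recipe 7).
xelyul + vorqor + lunesk → mirgal (Recipe 2).
Using Recipe 10, mirgal and xelyul make dorule.
venrax would need brynal and dalfen (Recipe 8), but dalfen is never obtained. toreld would need xelwex and dalfen (Recipe 13), but dalfen is never obtained. valval would need runkel, tovmar, and dorule (Recipe 12), but runkel is never obtained.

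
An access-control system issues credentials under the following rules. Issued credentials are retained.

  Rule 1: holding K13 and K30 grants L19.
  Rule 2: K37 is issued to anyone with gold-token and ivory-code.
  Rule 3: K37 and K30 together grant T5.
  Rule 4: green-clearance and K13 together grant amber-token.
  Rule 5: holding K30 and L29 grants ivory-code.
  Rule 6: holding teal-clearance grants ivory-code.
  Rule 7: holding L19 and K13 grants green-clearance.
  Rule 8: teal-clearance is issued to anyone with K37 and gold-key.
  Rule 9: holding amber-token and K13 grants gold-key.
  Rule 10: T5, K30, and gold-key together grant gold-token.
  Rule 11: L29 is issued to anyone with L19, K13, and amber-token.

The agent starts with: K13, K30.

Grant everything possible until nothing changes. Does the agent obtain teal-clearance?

teal-clearance would need K37 and gold-key (Rule 8), but K37 is never granted.

No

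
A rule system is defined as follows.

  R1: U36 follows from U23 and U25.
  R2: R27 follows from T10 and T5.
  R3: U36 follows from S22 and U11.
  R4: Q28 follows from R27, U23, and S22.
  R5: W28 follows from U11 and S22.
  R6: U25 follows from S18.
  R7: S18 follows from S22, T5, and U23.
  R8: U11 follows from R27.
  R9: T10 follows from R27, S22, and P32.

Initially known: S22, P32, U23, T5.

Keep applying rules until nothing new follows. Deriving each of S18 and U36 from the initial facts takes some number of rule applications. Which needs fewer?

S18

S18: S22, T5, and U23 hold, so S18 follows (R7). [1 rule application]
U36: S22, T5, and U23 hold, so S18 follows (R7). From S18, R6 gives U25. U23 and U25 hold, so U36 follows (R1). [3 rule applications]
S18 needs fewer.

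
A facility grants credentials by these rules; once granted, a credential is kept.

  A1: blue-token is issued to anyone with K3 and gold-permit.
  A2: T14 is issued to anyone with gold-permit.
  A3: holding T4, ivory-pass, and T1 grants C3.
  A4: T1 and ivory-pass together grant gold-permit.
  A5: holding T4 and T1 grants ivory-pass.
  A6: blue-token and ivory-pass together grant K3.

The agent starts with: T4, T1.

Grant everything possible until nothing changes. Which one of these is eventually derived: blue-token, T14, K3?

Holding T4 and T1 grants ivory-pass (A5).
Holding T1 and ivory-pass grants gold-permit (A4).
Holding gold-permit grants T14 (A2).
K3 would need blue-token and ivory-pass (A6), but blue-token is never granted. blue-token would need K3 and gold-permit (A1), but K3 is never granted.

T14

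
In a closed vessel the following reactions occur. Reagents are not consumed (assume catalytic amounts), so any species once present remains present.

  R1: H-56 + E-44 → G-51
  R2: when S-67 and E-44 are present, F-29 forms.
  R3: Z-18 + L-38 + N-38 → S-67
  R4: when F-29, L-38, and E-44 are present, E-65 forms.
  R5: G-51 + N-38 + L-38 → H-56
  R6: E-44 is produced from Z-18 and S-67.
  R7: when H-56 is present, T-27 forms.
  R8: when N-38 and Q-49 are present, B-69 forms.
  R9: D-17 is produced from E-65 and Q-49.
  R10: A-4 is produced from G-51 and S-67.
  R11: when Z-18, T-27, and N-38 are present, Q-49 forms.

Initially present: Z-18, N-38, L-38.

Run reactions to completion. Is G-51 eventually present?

No

G-51 would need H-56 and E-44 (R1), but H-56 never forms.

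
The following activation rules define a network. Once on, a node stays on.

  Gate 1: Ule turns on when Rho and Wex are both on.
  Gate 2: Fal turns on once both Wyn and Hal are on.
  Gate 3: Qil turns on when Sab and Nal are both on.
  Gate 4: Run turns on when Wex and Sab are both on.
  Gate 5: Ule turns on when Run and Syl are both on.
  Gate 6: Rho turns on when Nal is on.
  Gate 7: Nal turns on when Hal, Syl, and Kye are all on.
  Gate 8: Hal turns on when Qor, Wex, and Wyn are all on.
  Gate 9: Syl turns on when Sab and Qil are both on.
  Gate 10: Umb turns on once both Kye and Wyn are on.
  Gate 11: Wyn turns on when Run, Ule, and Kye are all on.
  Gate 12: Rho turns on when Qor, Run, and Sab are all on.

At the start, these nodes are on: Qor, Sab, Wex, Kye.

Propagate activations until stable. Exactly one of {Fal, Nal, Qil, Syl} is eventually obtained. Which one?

Gate 4: Wex and Sab on → Run on.
Qor, Run, and Sab are on, so Rho turns on (Gate 12).
Rho and Wex are on, so Ule turns on (Gate 1).
Gate 11: Run, Ule, and Kye on → Wyn on.
Gate 8: Qor, Wex, and Wyn on → Hal on.
Wyn and Hal are on, so Fal turns on (Gate 2).
Nal would need Hal, Syl, and Kye (Gate 7), but Syl never turns on. Syl would need Sab and Qil (Gate 9), but Qil never turns on. Qil would need Sab and Nal (Gate 3), but Nal never turns on.

Fal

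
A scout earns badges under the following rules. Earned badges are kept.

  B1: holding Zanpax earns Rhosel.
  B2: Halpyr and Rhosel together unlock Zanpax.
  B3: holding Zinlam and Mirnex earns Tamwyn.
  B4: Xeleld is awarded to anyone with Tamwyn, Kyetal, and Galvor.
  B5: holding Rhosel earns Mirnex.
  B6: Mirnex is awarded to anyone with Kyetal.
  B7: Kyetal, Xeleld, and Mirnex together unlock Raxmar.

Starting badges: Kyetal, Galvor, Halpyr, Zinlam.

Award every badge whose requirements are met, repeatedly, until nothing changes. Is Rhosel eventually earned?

No

Rhosel would need Zanpax (B1), but Zanpax is never earned.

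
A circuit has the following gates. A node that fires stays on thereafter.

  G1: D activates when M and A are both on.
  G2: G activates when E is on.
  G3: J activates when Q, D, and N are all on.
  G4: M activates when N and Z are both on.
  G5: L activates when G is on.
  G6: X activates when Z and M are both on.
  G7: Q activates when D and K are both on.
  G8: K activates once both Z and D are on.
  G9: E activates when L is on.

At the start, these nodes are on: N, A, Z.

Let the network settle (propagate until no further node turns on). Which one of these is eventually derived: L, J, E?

J

N and Z are on, so M activates (G4).
M and A are on, so D activates (G1).
Z and D are on, so K activates (G8).
G7: D and K on → Q on.
Q, D, and N are on, so J activates (G3).
L would need G (G5), but G never turns on. E would need L (G9), but L never turns on.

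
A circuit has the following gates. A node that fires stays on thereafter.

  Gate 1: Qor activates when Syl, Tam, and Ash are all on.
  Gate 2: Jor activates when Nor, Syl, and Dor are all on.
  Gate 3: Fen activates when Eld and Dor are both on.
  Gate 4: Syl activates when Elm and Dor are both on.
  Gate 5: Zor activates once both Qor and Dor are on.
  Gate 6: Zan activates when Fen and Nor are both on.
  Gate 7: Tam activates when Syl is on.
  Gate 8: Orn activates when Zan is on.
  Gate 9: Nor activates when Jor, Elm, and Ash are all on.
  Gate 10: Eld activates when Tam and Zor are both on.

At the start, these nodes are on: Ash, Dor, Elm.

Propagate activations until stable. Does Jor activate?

Jor would need Nor, Syl, and Dor (Gate 2), but Nor never turns on.

No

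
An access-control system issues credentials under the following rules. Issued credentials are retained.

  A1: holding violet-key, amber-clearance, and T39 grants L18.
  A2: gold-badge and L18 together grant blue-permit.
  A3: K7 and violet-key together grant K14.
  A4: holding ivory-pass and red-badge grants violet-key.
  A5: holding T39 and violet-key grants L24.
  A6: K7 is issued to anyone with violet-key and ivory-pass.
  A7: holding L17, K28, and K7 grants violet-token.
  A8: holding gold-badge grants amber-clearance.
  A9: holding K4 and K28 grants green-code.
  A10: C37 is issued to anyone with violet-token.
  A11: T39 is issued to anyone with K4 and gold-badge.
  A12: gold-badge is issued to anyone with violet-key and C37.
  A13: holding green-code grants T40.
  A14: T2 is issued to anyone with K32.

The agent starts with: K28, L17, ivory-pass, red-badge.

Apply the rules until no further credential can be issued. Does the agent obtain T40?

T40 would need green-code (A13), but green-code is never granted.

No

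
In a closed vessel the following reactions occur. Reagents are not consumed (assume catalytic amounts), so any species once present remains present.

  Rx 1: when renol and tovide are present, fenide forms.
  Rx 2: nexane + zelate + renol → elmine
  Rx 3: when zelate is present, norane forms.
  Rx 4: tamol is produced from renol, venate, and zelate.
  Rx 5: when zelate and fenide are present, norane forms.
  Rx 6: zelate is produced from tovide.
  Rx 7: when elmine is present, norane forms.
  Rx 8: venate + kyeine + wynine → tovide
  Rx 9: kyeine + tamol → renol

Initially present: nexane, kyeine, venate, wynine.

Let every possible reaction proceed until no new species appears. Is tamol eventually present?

No

tamol would need renol, venate, and zelate (Rx 4), but renol never forms.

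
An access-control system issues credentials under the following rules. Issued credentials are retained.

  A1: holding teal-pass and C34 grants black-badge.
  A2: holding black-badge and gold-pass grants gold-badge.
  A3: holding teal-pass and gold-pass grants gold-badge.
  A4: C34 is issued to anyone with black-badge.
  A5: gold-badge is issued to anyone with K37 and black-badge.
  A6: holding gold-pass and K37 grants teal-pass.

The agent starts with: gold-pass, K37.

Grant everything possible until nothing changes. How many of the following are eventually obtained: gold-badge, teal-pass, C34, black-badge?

Holding gold-pass and K37 grants teal-pass (A6).
Holding teal-pass and gold-pass grants gold-badge (A3).
gold-badge: reached.
teal-pass: reached.
C34 would need black-badge (A4), but black-badge is never granted.
black-badge would need teal-pass and C34 (A1), but C34 is never granted.
Reached: gold-badge and teal-pass — 2 of the 4.

2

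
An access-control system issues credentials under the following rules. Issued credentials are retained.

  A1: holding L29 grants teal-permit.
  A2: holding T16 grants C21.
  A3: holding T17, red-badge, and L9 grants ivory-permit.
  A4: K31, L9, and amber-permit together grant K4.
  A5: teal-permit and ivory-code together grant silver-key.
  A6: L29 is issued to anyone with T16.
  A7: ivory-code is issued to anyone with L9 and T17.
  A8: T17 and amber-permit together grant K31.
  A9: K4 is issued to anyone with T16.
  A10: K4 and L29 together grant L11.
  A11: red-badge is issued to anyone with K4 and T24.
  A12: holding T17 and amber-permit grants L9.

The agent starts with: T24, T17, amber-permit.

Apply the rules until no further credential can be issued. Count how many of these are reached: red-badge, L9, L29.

Holding T17 and amber-permit grants L9 (A12).
Holding T17 and amber-permit grants K31 (A8).
Holding K31, L9, and amber-permit grants K4 (A4).
Holding K4 and T24 grants red-badge (A11).
red-badge: reached.
L9: reached.
L29 would need T16 (A6), but T16 is never granted.
Reached: red-badge and L9 — 2 of the 3.

2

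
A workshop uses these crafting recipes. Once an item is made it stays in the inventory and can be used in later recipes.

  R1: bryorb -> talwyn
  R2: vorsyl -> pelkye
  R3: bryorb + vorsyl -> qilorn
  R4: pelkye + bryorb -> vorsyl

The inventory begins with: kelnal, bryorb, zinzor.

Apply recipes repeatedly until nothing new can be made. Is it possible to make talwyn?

Using R1, bryorb makes talwyn.

Yes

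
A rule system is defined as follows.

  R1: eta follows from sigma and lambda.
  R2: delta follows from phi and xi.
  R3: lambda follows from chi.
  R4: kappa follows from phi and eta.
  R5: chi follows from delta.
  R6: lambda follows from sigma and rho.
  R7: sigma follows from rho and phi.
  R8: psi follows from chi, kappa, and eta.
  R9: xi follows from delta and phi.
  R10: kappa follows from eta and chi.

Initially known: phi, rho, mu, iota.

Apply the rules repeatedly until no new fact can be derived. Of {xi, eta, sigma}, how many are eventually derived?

2

rho and phi hold, so sigma follows (R7).
sigma and rho hold, so lambda follows (R6).
sigma and lambda hold, so eta follows (R1).
xi would need delta and phi (R9), but delta is never established.
eta: reached.
sigma: reached.
Reached: eta and sigma — 2 of the 3.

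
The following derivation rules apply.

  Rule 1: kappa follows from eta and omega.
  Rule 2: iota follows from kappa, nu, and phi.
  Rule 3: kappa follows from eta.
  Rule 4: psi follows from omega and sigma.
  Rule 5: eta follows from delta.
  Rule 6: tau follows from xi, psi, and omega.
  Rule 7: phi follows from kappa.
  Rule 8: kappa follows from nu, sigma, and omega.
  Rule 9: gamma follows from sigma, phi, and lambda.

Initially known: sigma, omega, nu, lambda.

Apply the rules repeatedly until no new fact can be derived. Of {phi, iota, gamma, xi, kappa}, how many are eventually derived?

nu, sigma, and omega hold, so kappa follows (Rule 8).
kappa holds, so phi follows (Rule 7).
From sigma, phi, and lambda, Rule 9 gives gamma.
kappa, nu, and phi hold, so iota follows (Rule 2).
phi: reached.
iota: reached.
gamma: reached.
No rule produces xi, and it is not given.
kappa: reached.
Reached: phi, iota, gamma, and kappa — 4 of the 5.

4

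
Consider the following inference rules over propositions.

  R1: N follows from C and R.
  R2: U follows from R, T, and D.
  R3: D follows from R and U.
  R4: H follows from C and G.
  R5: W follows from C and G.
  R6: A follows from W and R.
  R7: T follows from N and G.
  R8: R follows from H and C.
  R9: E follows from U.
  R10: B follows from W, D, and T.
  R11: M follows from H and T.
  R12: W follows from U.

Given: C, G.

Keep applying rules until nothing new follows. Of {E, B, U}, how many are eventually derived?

0

E would need U (R9), but U is never established.
B would need W, D, and T (R10), but D is never established.
U would need R, T, and D (R2), but D is never established.
None of the 3 are reached.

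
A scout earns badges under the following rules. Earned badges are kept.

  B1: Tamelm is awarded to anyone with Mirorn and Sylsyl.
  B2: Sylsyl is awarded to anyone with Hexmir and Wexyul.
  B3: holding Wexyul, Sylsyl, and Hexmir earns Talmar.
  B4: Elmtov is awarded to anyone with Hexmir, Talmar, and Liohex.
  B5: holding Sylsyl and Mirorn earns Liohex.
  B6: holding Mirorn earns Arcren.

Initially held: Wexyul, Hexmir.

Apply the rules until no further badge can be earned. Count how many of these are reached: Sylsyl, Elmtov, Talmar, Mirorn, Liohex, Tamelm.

2

With Hexmir and Wexyul, Sylsyl is earned (B2).
With Wexyul, Sylsyl, and Hexmir, Talmar is earned (B3).
Sylsyl: reached.
Elmtov would need Hexmir, Talmar, and Liohex (B4), but Liohex is never earned.
Talmar: reached.
No rule produces Mirorn, and it is not given.
Liohex would need Sylsyl and Mirorn (B5), but Mirorn is never earned.
Tamelm would need Mirorn and Sylsyl (B1), but Mirorn is never earned.
Reached: Sylsyl and Talmar — 2 of the 6.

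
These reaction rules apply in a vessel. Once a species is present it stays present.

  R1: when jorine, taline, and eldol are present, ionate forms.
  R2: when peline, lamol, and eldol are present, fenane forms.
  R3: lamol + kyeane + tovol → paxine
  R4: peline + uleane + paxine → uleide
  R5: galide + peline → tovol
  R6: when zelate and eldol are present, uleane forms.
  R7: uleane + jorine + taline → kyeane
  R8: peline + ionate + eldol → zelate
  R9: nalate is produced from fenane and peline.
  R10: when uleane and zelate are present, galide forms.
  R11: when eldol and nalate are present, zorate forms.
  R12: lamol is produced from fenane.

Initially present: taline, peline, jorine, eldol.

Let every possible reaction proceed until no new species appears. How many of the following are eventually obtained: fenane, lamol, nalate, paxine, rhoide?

0

fenane would need peline, lamol, and eldol (R2), but lamol never forms.
lamol would need fenane (R12), but fenane never forms.
nalate would need fenane and peline (R9), but fenane never forms.
paxine would need lamol, kyeane, and tovol (R3), but lamol never forms.
No rule produces rhoide, and it is not given.
None of the 5 are reached.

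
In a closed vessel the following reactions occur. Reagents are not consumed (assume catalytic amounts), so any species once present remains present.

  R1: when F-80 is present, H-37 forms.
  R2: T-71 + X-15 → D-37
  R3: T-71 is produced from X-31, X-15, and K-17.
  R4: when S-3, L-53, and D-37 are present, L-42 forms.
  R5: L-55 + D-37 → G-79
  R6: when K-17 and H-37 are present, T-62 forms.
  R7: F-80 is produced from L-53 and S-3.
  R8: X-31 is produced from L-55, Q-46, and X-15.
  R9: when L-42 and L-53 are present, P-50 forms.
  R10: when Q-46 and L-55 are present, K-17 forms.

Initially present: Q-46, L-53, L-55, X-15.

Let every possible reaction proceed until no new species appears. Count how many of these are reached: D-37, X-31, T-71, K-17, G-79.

5

Q-46 and L-55 present → K-17 forms (R10).
L-55, Q-46, and X-15 present → X-31 forms (R8).
X-31, X-15, and K-17 present → T-71 forms (R3).
T-71 and X-15 present → D-37 forms (R2).
L-55 and D-37 present → G-79 forms (R5).
D-37: reached.
X-31: reached.
T-71: reached.
K-17: reached.
G-79: reached.
All 5 are reached.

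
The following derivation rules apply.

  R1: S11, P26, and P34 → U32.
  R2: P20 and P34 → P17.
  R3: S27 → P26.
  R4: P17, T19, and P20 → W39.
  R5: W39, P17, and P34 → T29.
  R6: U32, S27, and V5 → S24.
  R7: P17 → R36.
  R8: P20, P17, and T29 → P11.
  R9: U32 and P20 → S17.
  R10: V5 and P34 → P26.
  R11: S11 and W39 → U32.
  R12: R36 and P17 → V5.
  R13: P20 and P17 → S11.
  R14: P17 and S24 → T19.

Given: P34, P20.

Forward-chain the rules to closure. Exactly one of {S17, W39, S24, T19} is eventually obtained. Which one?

S17

P20 and P34 hold, so P17 follows (R2).
From P20 and P17, R13 gives S11.
P17 holds, so R36 follows (R7).
From R36 and P17, R12 gives V5.
From V5 and P34, R10 gives P26.
From S11, P26, and P34, R1 gives U32.
U32 and P20 hold, so S17 follows (R9).
T19 would need P17 and S24 (R14), but S24 is never established. S24 would need U32, S27, and V5 (R6), but S27 is never established. W39 would need P17, T19, and P20 (R4), but T19 is never established.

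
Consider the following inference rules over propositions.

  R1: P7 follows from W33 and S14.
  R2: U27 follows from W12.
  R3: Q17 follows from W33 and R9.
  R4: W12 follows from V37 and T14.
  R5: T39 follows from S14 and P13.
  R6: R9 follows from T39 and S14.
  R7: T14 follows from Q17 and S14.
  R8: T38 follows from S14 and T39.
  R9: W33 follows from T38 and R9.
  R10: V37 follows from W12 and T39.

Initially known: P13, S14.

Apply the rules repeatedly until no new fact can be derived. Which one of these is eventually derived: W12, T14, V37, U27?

S14 and P13 hold, so T39 follows (R5).
T39 and S14 hold, so R9 follows (R6).
From S14 and T39, R8 gives T38.
From T38 and R9, R9 gives W33.
W33 and R9 hold, so Q17 follows (R3).
Q17 and S14 hold, so T14 follows (R7).
W12 would need V37 and T14 (R4), but V37 is never established. V37 would need W12 and T39 (R10), but W12 is never established. U27 would need W12 (R2), but W12 is never established.

T14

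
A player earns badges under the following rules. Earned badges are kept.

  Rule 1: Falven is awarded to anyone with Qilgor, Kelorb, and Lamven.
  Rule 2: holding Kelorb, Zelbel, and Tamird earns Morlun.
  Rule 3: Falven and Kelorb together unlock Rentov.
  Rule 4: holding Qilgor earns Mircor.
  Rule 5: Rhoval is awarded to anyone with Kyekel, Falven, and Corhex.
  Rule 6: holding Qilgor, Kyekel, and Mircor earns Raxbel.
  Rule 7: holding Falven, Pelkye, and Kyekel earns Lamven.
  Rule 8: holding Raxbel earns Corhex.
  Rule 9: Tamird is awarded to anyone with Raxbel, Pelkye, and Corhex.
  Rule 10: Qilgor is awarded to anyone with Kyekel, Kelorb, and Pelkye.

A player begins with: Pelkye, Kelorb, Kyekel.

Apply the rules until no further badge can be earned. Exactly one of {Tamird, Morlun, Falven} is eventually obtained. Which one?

Tamird

With Kyekel, Kelorb, and Pelkye, Qilgor is earned (Rule 10).
With Qilgor, Mircor is earned (Rule 4).
With Qilgor, Kyekel, and Mircor, Raxbel is earned (Rule 6).
With Raxbel, Corhex is earned (Rule 8).
With Raxbel, Pelkye, and Corhex, Tamird is earned (Rule 9).
Morlun would need Kelorb, Zelbel, and Tamird (Rule 2), but Zelbel is never earned. Falven would need Qilgor, Kelorb, and Lamven (Rule 1), but Lamven is never earned.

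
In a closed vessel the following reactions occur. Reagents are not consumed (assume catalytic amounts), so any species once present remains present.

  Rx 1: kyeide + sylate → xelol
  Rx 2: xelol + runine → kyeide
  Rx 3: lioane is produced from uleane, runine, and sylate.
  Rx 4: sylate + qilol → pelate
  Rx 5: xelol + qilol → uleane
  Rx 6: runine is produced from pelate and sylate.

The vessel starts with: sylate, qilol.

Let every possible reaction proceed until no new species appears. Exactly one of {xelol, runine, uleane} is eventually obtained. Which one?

runine

sylate and qilol present → pelate forms (Rx 4).
pelate and sylate present → runine forms (Rx 6).
xelol would need kyeide and sylate (Rx 1), but kyeide never forms. uleane would need xelol and qilol (Rx 5), but xelol never forms.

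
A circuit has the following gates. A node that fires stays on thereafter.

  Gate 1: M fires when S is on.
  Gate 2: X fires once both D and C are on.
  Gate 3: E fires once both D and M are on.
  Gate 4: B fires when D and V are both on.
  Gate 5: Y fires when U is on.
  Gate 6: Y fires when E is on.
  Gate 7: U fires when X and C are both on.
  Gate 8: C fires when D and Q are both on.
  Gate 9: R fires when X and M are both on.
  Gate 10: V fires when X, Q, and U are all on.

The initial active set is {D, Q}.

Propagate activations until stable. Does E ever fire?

No

E would need D and M (Gate 3), but M never turns on.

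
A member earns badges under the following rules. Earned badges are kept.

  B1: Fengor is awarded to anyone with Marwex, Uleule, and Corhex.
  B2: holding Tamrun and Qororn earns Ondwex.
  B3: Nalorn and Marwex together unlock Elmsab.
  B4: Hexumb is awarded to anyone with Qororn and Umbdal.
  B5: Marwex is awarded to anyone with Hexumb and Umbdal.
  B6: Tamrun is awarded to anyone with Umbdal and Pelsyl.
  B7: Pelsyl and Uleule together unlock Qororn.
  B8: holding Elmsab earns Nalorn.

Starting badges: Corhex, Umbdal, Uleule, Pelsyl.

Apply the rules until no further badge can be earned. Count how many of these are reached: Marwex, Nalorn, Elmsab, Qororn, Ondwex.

With Pelsyl and Uleule, Qororn is earned (B7).
With Umbdal and Pelsyl, Tamrun is earned (B6).
With Qororn and Umbdal, Hexumb is earned (B4).
With Tamrun and Qororn, Ondwex is earned (B2).
With Hexumb and Umbdal, Marwex is earned (B5).
Marwex: reached.
Nalorn would need Elmsab (B8), but Elmsab is never earned.
Elmsab would need Nalorn and Marwex (B3), but Nalorn is never earned.
Qororn: reached.
Ondwex: reached.
Reached: Marwex, Qororn, and Ondwex — 3 of the 5.

3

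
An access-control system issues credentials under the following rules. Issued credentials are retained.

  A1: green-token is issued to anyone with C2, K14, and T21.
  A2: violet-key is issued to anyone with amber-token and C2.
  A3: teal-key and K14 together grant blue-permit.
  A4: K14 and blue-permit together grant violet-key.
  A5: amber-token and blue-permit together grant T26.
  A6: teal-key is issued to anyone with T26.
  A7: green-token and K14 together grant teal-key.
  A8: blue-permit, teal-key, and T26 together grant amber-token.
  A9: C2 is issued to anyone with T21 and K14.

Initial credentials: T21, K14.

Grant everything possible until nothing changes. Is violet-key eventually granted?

Holding T21 and K14 grants C2 (A9).
Holding C2, K14, and T21 grants green-token (A1).
Holding green-token and K14 grants teal-key (A7).
Holding teal-key and K14 grants blue-permit (A3).
Holding K14 and blue-permit grants violet-key (A4).

Yes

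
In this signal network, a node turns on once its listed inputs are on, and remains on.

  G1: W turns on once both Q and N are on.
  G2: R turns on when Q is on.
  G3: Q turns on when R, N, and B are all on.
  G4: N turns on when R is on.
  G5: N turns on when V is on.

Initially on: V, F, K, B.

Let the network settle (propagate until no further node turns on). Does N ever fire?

G5: V on → N on.

Yes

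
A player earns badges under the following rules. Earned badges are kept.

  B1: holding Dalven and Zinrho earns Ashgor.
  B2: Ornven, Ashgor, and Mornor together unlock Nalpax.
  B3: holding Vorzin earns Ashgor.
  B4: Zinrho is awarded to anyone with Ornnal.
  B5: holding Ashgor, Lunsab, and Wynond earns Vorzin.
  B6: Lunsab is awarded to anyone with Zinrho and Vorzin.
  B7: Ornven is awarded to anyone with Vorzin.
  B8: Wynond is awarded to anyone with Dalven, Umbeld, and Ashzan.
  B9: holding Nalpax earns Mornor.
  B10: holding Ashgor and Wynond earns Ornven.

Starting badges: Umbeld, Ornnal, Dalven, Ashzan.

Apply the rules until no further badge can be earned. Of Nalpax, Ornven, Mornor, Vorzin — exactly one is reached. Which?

With Dalven, Umbeld, and Ashzan, Wynond is earned (B8).
With Ornnal, Zinrho is earned (B4).
With Dalven and Zinrho, Ashgor is earned (B1).
With Ashgor and Wynond, Ornven is earned (B10).
Mornor would need Nalpax (B9), but Nalpax is never earned. Nalpax would need Ornven, Ashgor, and Mornor (B2), but Mornor is never earned. Vorzin would need Ashgor, Lunsab, and Wynond (B5), but Lunsab is never earned.

Ornven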